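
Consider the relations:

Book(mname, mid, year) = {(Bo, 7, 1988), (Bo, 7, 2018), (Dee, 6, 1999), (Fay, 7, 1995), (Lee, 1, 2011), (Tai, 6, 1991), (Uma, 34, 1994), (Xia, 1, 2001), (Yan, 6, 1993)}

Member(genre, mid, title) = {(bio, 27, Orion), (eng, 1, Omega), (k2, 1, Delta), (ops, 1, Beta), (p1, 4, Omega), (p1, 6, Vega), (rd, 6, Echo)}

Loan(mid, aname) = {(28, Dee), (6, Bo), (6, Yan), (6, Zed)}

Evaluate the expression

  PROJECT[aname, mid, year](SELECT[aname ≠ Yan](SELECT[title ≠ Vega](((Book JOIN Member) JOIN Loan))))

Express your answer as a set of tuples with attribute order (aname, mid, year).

{(Bo, 6, 1991), (Bo, 6, 1993), (Bo, 6, 1999), (Zed, 6, 1991), (Zed, 6, 1993), (Zed, 6, 1999)}

Natural join on mid: {(Dee, 6, 1999, p1, Vega), (Dee, 6, 1999, rd, Echo), (Lee, 1, 2011, eng, Omega), (Lee, 1, 2011, k2, Delta), (Lee, 1, 2011, ops, Beta), (Tai, 6, 1991, p1, Vega), (Tai, 6, 1991, rd, Echo), (Xia, 1, 2001, eng, Omega), (Xia, 1, 2001, k2, Delta), (Xia, 1, 2001, ops, Beta), (Yan, 6, 1993, p1, Vega), (Yan, 6, 1993, rd, Echo)}
Natural join on mid: {(Dee, 6, 1999, p1, Vega, Bo), (Dee, 6, 1999, p1, Vega, Yan), (Dee, 6, 1999, p1, Vega, Zed), (Dee, 6, 1999, rd, Echo, Bo), (Dee, 6, 1999, rd, Echo, Yan), (Dee, 6, 1999, rd, Echo, Zed), (Tai, 6, 1991, p1, Vega, Bo), (Tai, 6, 1991, p1, Vega, Yan), (Tai, 6, 1991, p1, Vega, Zed), (Tai, 6, 1991, rd, Echo, Bo), (Tai, 6, 1991, rd, Echo, Yan), (Tai, 6, 1991, rd, Echo, Zed), (Yan, 6, 1993, p1, Vega, Bo), (Yan, 6, 1993, p1, Vega, Yan), (Yan, 6, 1993, p1, Vega, Zed), (Yan, 6, 1993, rd, Echo, Bo), (Yan, 6, 1993, rd, Echo, Yan), (Yan, 6, 1993, rd, Echo, Zed)}
Filtering on title ≠ Vega leaves {(Dee, 6, 1999, rd, Echo, Bo), (Dee, 6, 1999, rd, Echo, Yan), (Dee, 6, 1999, rd, Echo, Zed), (Tai, 6, 1991, rd, Echo, Bo), (Tai, 6, 1991, rd, Echo, Yan), (Tai, 6, 1991, rd, Echo, Zed), (Yan, 6, 1993, rd, Echo, Bo), (Yan, 6, 1993, rd, Echo, Yan), (Yan, 6, 1993, rd, Echo, Zed)}.
Filtering on aname ≠ Yan leaves {(Dee, 6, 1999, rd, Echo, Bo), (Dee, 6, 1999, rd, Echo, Zed), (Tai, 6, 1991, rd, Echo, Bo), (Tai, 6, 1991, rd, Echo, Zed), (Yan, 6, 1993, rd, Echo, Bo), (Yan, 6, 1993, rd, Echo, Zed)}.
Keep only column(s) aname, mid, year: {(Bo, 6, 1991), (Bo, 6, 1993), (Bo, 6, 1999), (Zed, 6, 1991), (Zed, 6, 1993), (Zed, 6, 1999)}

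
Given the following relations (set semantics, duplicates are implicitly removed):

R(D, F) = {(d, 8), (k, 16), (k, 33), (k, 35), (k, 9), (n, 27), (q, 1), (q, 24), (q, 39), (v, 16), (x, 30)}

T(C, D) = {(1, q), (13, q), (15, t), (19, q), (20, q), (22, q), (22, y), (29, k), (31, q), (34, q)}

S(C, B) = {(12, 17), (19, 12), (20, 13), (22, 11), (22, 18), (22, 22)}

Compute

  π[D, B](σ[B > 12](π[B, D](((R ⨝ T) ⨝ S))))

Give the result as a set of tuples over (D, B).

Joining R and T on D yields {(k, 16, 29), (k, 33, 29), (k, 35, 29), (k, 9, 29), (q, 1, 1), (q, 1, 13), (q, 1, 19), (q, 1, 20), (q, 1, 22), (q, 1, 31), (q, 1, 34), (q, 24, 1), (q, 24, 13), (q, 24, 19), (q, 24, 20), (q, 24, 22), (q, 24, 31), (q, 24, 34), (q, 39, 1), (q, 39, 13), (q, 39, 19), (q, 39, 20), (q, 39, 22), (q, 39, 31), (q, 39, 34)}.
Joining (R ⨝ T) and S on C yields {(q, 1, 19, 12), (q, 1, 20, 13), (q, 1, 22, 11), (q, 1, 22, 18), (q, 1, 22, 22), (q, 24, 19, 12), (q, 24, 20, 13), (q, 24, 22, 11), (q, 24, 22, 18), (q, 24, 22, 22), (q, 39, 19, 12), (q, 39, 20, 13), (q, 39, 22, 11), (q, 39, 22, 18), (q, 39, 22, 22)}.
Projecting to B, D (10 duplicate(s) eliminated): {(11, q), (12, q), (13, q), (18, q), (22, q)}
Apply σ_{B > 12}; surviving tuples: {(13, q), (18, q), (22, q)}
Projecting to D, B: {(q, 13), (q, 18), (q, 22)}

{(q, 13), (q, 18), (q, 22)}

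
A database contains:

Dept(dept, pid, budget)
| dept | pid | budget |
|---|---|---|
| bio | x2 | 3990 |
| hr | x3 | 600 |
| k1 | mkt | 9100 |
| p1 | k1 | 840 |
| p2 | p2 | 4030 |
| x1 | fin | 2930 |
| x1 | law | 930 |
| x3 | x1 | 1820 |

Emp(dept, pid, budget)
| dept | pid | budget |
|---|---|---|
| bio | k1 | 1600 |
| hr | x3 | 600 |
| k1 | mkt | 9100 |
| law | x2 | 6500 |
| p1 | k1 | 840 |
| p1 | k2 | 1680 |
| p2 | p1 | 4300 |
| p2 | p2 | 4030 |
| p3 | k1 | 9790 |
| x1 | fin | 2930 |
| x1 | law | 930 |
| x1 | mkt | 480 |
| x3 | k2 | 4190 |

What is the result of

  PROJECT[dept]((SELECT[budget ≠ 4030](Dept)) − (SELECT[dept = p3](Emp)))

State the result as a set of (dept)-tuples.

{bio, hr, k1, p1, x1, x3}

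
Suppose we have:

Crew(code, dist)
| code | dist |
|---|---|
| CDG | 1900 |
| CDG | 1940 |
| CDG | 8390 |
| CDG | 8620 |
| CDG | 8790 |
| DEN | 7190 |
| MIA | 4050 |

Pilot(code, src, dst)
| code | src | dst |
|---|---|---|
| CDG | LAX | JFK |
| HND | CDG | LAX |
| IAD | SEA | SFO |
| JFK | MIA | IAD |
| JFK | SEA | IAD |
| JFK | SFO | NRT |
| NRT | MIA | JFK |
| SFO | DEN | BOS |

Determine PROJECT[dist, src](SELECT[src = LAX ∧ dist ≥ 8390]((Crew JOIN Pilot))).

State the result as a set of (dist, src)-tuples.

{(8390, LAX), (8620, LAX), (8790, LAX)}

Crew ⋈ Pilot (natural join on code): {(CDG, 1900, LAX, JFK), (CDG, 1940, LAX, JFK), (CDG, 8390, LAX, JFK), (CDG, 8620, LAX, JFK), (CDG, 8790, LAX, JFK)}
Filtering on src = LAX ∧ dist ≥ 8390 leaves {(CDG, 8390, LAX, JFK), (CDG, 8620, LAX, JFK), (CDG, 8790, LAX, JFK)}.
π[dist, src]: project onto (dist, src) → {(8390, LAX), (8620, LAX), (8790, LAX)}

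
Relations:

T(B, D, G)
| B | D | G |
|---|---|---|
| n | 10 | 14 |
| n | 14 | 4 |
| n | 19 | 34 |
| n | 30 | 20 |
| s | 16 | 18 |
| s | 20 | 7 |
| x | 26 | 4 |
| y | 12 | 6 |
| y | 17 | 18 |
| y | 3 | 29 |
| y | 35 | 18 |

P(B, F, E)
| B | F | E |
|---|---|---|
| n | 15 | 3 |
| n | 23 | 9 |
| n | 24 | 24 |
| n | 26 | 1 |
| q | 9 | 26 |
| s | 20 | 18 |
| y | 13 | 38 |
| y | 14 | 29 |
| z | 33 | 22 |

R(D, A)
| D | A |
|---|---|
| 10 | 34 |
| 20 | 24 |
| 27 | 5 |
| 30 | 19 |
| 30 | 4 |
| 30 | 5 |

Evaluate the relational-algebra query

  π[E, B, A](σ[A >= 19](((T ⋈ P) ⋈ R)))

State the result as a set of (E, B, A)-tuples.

{(1, n, 19), (1, n, 34), (18, s, 24), (24, n, 19), (24, n, 34), (3, n, 19), (3, n, 34), (9, n, 19), (9, n, 34)}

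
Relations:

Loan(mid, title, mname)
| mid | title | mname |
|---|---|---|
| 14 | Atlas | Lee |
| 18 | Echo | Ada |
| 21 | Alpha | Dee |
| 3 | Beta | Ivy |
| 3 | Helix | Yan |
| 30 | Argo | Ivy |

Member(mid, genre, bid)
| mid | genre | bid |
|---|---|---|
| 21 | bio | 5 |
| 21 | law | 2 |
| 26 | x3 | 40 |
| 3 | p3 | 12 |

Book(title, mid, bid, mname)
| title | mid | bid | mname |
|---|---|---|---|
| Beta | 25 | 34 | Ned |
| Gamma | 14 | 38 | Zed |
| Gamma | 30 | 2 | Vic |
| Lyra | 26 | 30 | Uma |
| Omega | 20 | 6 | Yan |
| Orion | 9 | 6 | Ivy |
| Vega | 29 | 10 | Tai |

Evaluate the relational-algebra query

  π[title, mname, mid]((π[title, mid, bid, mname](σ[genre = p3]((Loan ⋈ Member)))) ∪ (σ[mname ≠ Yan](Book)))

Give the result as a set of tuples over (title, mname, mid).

Loan ⋈ Member (natural join on mid): {(21, Alpha, Dee, bio, 5), (21, Alpha, Dee, law, 2), (3, Beta, Ivy, p3, 12), (3, Helix, Yan, p3, 12)}
Selection genre = p3: {(3, Beta, Ivy, p3, 12), (3, Helix, Yan, p3, 12)}
Keep only column(s) title, mid, bid, mname: {(Beta, 3, 12, Ivy), (Helix, 3, 12, Yan)}
Selection mname ≠ Yan: {(Beta, 25, 34, Ned), (Gamma, 14, 38, Zed), (Gamma, 30, 2, Vic), (Lyra, 26, 30, Uma), (Orion, 9, 6, Ivy), (Vega, 29, 10, Tai)}
Union: {(Beta, 3, 12, Ivy), (Helix, 3, 12, Yan)} with {(Beta, 25, 34, Ned), (Gamma, 14, 38, Zed), (Gamma, 30, 2, Vic), (Lyra, 26, 30, Uma), (Orion, 9, 6, Ivy), (Vega, 29, 10, Tai)} → {(Beta, 25, 34, Ned), (Beta, 3, 12, Ivy), (Gamma, 14, 38, Zed), (Gamma, 30, 2, Vic), (Helix, 3, 12, Yan), (Lyra, 26, 30, Uma), (Orion, 9, 6, Ivy), (Vega, 29, 10, Tai)}
Keep only column(s) title, mname, mid: {(Beta, Ivy, 3), (Beta, Ned, 25), (Gamma, Vic, 30), (Gamma, Zed, 14), (Helix, Yan, 3), (Lyra, Uma, 26), (Orion, Ivy, 9), (Vega, Tai, 29)}

{(Beta, Ivy, 3), (Beta, Ned, 25), (Gamma, Vic, 30), (Gamma, Zed, 14), (Helix, Yan, 3), (Lyra, Uma, 26), (Orion, Ivy, 9), (Vega, Tai, 29)}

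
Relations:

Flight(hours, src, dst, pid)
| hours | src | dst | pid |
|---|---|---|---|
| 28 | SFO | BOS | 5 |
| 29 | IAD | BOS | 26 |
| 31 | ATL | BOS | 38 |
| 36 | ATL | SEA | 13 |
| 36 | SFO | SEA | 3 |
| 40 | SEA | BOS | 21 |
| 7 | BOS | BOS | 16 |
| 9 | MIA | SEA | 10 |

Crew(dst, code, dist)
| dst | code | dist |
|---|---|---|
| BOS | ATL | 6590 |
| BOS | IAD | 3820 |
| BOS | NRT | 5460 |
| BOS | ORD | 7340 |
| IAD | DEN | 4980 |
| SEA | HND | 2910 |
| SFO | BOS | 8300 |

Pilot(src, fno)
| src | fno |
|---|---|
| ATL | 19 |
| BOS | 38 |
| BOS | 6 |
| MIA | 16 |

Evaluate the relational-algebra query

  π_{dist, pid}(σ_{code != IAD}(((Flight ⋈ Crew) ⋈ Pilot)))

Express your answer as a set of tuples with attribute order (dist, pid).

Joining Flight and Crew on dst yields {(28, SFO, BOS, 5, ATL, 6590), (28, SFO, BOS, 5, IAD, 3820), (28, SFO, BOS, 5, NRT, 5460), (28, SFO, BOS, 5, ORD, 7340), (29, IAD, BOS, 26, ATL, 6590), (29, IAD, BOS, 26, IAD, 3820), (29, IAD, BOS, 26, NRT, 5460), (29, IAD, BOS, 26, ORD, 7340), (31, ATL, BOS, 38, ATL, 6590), (31, ATL, BOS, 38, IAD, 3820), (31, ATL, BOS, 38, NRT, 5460), (31, ATL, BOS, 38, ORD, 7340), (36, ATL, SEA, 13, HND, 2910), (36, SFO, SEA, 3, HND, 2910), (40, SEA, BOS, 21, ATL, 6590), (40, SEA, BOS, 21, IAD, 3820), (40, SEA, BOS, 21, NRT, 5460), (40, SEA, BOS, 21, ORD, 7340), (7, BOS, BOS, 16, ATL, 6590), (7, BOS, BOS, 16, IAD, 3820), (7, BOS, BOS, 16, NRT, 5460), (7, BOS, BOS, 16, ORD, 7340), (9, MIA, SEA, 10, HND, 2910)}.
Joining (Flight ⋈ Crew) and Pilot on src yields {(31, ATL, BOS, 38, ATL, 6590, 19), (31, ATL, BOS, 38, IAD, 3820, 19), (31, ATL, BOS, 38, NRT, 5460, 19), (31, ATL, BOS, 38, ORD, 7340, 19), (36, ATL, SEA, 13, HND, 2910, 19), (7, BOS, BOS, 16, ATL, 6590, 38), (7, BOS, BOS, 16, ATL, 6590, 6), (7, BOS, BOS, 16, IAD, 3820, 38), (7, BOS, BOS, 16, IAD, 3820, 6), (7, BOS, BOS, 16, NRT, 5460, 38), (7, BOS, BOS, 16, NRT, 5460, 6), (7, BOS, BOS, 16, ORD, 7340, 38), (7, BOS, BOS, 16, ORD, 7340, 6), (9, MIA, SEA, 10, HND, 2910, 16)}.
Apply σ_{code != IAD}; surviving tuples: {(31, ATL, BOS, 38, ATL, 6590, 19), (31, ATL, BOS, 38, NRT, 5460, 19), (31, ATL, BOS, 38, ORD, 7340, 19), (36, ATL, SEA, 13, HND, 2910, 19), (7, BOS, BOS, 16, ATL, 6590, 38), (7, BOS, BOS, 16, ATL, 6590, 6), (7, BOS, BOS, 16, NRT, 5460, 38), (7, BOS, BOS, 16, NRT, 5460, 6), (7, BOS, BOS, 16, ORD, 7340, 38), (7, BOS, BOS, 16, ORD, 7340, 6), (9, MIA, SEA, 10, HND, 2910, 16)}
π[dist, pid]: project onto (dist, pid) (3 duplicate(s) eliminated) → {(2910, 10), (2910, 13), (5460, 16), (5460, 38), (6590, 16), (6590, 38), (7340, 16), (7340, 38)}

{(2910, 10), (2910, 13), (5460, 16), (5460, 38), (6590, 16), (6590, 38), (7340, 16), (7340, 38)}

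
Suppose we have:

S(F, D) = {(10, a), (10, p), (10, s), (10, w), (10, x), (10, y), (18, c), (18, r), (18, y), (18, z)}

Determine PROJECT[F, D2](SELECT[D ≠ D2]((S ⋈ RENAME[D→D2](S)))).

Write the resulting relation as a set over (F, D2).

ρ[D→D2]: schema becomes (F, D2); tuples unchanged.
S ⋈ RENAME[D→D2](S) (natural join on F): {(10, a, a), (10, a, p), (10, a, s), (10, a, w), (10, a, x), (10, a, y), (10, p, a), (10, p, p), (10, p, s), (10, p, w), (10, p, x), (10, p, y), (10, s, a), (10, s, p), (10, s, s), (10, s, w), (10, s, x), (10, s, y), (10, w, a), (10, w, p), (10, w, s), (10, w, w), (10, w, x), (10, w, y), (10, x, a), (10, x, p), (10, x, s), (10, x, w), (10, x, x), (10, x, y), (10, y, a), (10, y, p), (10, y, s), (10, y, w), (10, y, x), (10, y, y), (18, c, c), (18, c, r), (18, c, y), (18, c, z), (18, r, c), (18, r, r), (18, r, y), (18, r, z), (18, y, c), (18, y, r), (18, y, y), (18, y, z), (18, z, c), (18, z, r), (18, z, y), (18, z, z)}
Apply σ_{D ≠ D2}; surviving tuples: {(10, a, p), (10, a, s), (10, a, w), (10, a, x), (10, a, y), (10, p, a), (10, p, s), (10, p, w), (10, p, x), (10, p, y), (10, s, a), (10, s, p), (10, s, w), (10, s, x), (10, s, y), (10, w, a), (10, w, p), (10, w, s), (10, w, x), (10, w, y), (10, x, a), (10, x, p), (10, x, s), (10, x, w), (10, x, y), (10, y, a), (10, y, p), (10, y, s), (10, y, w), (10, y, x), (18, c, r), (18, c, y), (18, c, z), (18, r, c), (18, r, y), (18, r, z), (18, y, c), (18, y, r), (18, y, z), (18, z, c), (18, z, r), (18, z, y)}
Keep only column(s) F, D2 (32 duplicate(s) eliminated): {(10, a), (10, p), (10, s), (10, w), (10, x), (10, y), (18, c), (18, r), (18, y), (18, z)}

{(10, a), (10, p), (10, s), (10, w), (10, x), (10, y), (18, c), (18, r), (18, y), (18, z)}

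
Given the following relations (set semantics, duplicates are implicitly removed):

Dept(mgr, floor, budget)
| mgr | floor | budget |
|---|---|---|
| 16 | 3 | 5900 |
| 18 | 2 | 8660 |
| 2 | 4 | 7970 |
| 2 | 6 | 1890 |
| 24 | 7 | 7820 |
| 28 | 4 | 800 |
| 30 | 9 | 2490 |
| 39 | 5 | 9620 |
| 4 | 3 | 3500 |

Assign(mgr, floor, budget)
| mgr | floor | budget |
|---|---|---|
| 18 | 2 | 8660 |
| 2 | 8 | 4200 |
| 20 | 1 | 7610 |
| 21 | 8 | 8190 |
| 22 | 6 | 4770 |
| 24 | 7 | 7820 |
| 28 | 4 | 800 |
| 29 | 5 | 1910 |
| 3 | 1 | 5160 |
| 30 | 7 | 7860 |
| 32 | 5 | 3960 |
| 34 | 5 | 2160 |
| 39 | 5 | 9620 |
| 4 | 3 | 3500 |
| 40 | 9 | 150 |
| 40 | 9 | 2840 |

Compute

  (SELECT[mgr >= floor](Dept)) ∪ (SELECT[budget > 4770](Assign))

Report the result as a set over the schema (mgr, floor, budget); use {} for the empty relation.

Filtering on mgr >= floor leaves {(16, 3, 5900), (18, 2, 8660), (24, 7, 7820), (28, 4, 800), (30, 9, 2490), (39, 5, 9620), (4, 3, 3500)}.
Filtering on budget > 4770 leaves {(18, 2, 8660), (20, 1, 7610), (21, 8, 8190), (24, 7, 7820), (3, 1, 5160), (30, 7, 7860), (39, 5, 9620)}.
Set union of the two operands is {(16, 3, 5900), (18, 2, 8660), (20, 1, 7610), (21, 8, 8190), (24, 7, 7820), (28, 4, 800), (3, 1, 5160), (30, 7, 7860), (30, 9, 2490), (39, 5, 9620), (4, 3, 3500)}.

{(16, 3, 5900), (18, 2, 8660), (20, 1, 7610), (21, 8, 8190), (24, 7, 7820), (28, 4, 800), (3, 1, 5160), (30, 7, 7860), (30, 9, 2490), (39, 5, 9620), (4, 3, 3500)}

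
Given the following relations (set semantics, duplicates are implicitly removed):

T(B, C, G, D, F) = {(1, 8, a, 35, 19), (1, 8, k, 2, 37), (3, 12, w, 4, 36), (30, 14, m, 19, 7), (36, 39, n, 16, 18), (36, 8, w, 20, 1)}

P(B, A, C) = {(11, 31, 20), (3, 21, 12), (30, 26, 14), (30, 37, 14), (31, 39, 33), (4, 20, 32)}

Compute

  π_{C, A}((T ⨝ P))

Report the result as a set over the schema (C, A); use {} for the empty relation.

Joining T and P on B, C yields {(3, 12, w, 4, 36, 21), (30, 14, m, 19, 7, 26), (30, 14, m, 19, 7, 37)}.
Projecting to C, A: {(12, 21), (14, 26), (14, 37)}

{(12, 21), (14, 26), (14, 37)}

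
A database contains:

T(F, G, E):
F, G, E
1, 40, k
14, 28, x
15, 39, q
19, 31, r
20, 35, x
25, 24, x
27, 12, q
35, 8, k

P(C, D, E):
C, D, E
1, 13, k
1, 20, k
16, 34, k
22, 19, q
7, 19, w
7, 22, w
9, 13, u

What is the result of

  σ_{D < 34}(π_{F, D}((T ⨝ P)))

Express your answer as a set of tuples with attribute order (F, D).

Natural join on E: {(1, 40, k, 1, 13), (1, 40, k, 1, 20), (1, 40, k, 16, 34), (15, 39, q, 22, 19), (27, 12, q, 22, 19), (35, 8, k, 1, 13), (35, 8, k, 1, 20), (35, 8, k, 16, 34)}
π[F, D]: project onto (F, D) → {(1, 13), (1, 20), (1, 34), (15, 19), (27, 19), (35, 13), (35, 20), (35, 34)}
Selection D < 34: {(1, 13), (1, 20), (15, 19), (27, 19), (35, 13), (35, 20)}

{(1, 13), (1, 20), (15, 19), (27, 19), (35, 13), (35, 20)}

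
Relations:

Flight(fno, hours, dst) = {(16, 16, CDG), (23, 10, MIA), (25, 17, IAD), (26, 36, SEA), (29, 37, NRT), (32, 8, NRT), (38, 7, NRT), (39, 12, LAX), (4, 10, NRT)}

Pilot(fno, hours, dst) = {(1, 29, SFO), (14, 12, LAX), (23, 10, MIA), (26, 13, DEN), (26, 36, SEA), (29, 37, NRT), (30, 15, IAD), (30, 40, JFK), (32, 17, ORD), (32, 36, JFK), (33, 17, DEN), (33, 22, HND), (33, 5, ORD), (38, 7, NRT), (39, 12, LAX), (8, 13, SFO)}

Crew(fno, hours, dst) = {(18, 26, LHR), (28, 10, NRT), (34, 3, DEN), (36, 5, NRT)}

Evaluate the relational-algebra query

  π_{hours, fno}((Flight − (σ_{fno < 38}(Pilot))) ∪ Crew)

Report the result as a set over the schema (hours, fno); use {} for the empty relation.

Filtering on fno < 38 leaves {(1, 29, SFO), (14, 12, LAX), (23, 10, MIA), (26, 13, DEN), (26, 36, SEA), (29, 37, NRT), (30, 15, IAD), (30, 40, JFK), (32, 17, ORD), (32, 36, JFK), (33, 17, DEN), (33, 22, HND), (33, 5, ORD), (8, 13, SFO)}.
Set difference of the two operands is {(16, 16, CDG), (25, 17, IAD), (32, 8, NRT), (38, 7, NRT), (39, 12, LAX), (4, 10, NRT)}.
Set union of the two operands is {(16, 16, CDG), (18, 26, LHR), (25, 17, IAD), (28, 10, NRT), (32, 8, NRT), (34, 3, DEN), (36, 5, NRT), (38, 7, NRT), (39, 12, LAX), (4, 10, NRT)}.
Projecting to hours, fno: {(10, 28), (10, 4), (12, 39), (16, 16), (17, 25), (26, 18), (3, 34), (5, 36), (7, 38), (8, 32)}

{(10, 28), (10, 4), (12, 39), (16, 16), (17, 25), (26, 18), (3, 34), (5, 36), (7, 38), (8, 32)}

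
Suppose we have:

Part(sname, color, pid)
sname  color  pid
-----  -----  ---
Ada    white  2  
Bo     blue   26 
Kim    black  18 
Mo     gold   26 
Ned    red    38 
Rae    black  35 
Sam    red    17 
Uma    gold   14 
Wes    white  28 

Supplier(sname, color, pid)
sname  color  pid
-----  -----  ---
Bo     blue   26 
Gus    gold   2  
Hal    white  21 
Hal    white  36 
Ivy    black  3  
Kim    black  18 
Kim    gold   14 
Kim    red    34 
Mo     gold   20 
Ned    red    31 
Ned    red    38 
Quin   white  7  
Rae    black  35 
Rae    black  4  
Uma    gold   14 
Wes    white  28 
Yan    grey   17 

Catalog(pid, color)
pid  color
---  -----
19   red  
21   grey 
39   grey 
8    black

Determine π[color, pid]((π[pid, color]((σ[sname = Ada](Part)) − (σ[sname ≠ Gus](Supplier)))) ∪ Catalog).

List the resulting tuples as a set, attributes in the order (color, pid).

Filtering on sname = Ada leaves {(Ada, white, 2)}.
Filtering on sname ≠ Gus leaves {(Bo, blue, 26), (Hal, white, 21), (Hal, white, 36), (Ivy, black, 3), (Kim, black, 18), (Kim, gold, 14), (Kim, red, 34), (Mo, gold, 20), (Ned, red, 31), (Ned, red, 38), (Quin, white, 7), (Rae, black, 35), (Rae, black, 4), (Uma, gold, 14), (Wes, white, 28), (Yan, grey, 17)}.
Difference: {(Ada, white, 2)} with {(Bo, blue, 26), (Hal, white, 21), (Hal, white, 36), (Ivy, black, 3), (Kim, black, 18), (Kim, gold, 14), (Kim, red, 34), (Mo, gold, 20), (Ned, red, 31), (Ned, red, 38), (Quin, white, 7), (Rae, black, 35), (Rae, black, 4), (Uma, gold, 14), (Wes, white, 28), (Yan, grey, 17)} → {(Ada, white, 2)}
π_{pid, color} gives {(2, white)}.
Union: {(2, white)} with {(19, red), (21, grey), (39, grey), (8, black)} → {(19, red), (2, white), (21, grey), (39, grey), (8, black)}
π_{color, pid} gives {(black, 8), (grey, 21), (grey, 39), (red, 19), (white, 2)}.

{(black, 8), (grey, 21), (grey, 39), (red, 19), (white, 2)}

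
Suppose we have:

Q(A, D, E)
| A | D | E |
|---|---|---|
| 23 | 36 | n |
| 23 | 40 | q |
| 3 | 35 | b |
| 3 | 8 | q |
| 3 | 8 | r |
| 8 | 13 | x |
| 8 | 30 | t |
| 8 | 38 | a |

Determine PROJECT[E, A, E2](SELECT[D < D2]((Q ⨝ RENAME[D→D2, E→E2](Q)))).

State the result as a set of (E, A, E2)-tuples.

{(n, 23, q), (q, 3, b), (r, 3, b), (t, 8, a), (x, 8, a), (x, 8, t)}

ρ[D→D2, E→E2]: schema becomes (A, D2, E2); tuples unchanged.
Q ⋈ RENAME[D→D2, E→E2](Q) (natural join on A): {(23, 36, n, 36, n), (23, 36, n, 40, q), (23, 40, q, 36, n), (23, 40, q, 40, q), (3, 35, b, 35, b), (3, 35, b, 8, q), (3, 35, b, 8, r), (3, 8, q, 35, b), (3, 8, q, 8, q), (3, 8, q, 8, r), (3, 8, r, 35, b), (3, 8, r, 8, q), (3, 8, r, 8, r), (8, 13, x, 13, x), (8, 13, x, 30, t), (8, 13, x, 38, a), (8, 30, t, 13, x), (8, 30, t, 30, t), (8, 30, t, 38, a), (8, 38, a, 13, x), (8, 38, a, 30, t), (8, 38, a, 38, a)}
Apply σ_{D < D2}; surviving tuples: {(23, 36, n, 40, q), (3, 8, q, 35, b), (3, 8, r, 35, b), (8, 13, x, 30, t), (8, 13, x, 38, a), (8, 30, t, 38, a)}
Projecting to E, A, E2: {(n, 23, q), (q, 3, b), (r, 3, b), (t, 8, a), (x, 8, a), (x, 8, t)}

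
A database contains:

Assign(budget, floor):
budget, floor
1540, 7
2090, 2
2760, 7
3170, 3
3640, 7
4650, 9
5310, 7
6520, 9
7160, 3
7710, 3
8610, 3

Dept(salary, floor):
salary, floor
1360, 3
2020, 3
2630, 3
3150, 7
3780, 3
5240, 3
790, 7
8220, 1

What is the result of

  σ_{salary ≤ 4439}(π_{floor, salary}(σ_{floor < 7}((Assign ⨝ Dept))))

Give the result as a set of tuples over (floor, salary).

Joining Assign and Dept on floor yields {(1540, 7, 3150), (1540, 7, 790), (2760, 7, 3150), (2760, 7, 790), (3170, 3, 1360), (3170, 3, 2020), (3170, 3, 2630), (3170, 3, 3780), (3170, 3, 5240), (3640, 7, 3150), (3640, 7, 790), (5310, 7, 3150), (5310, 7, 790), (7160, 3, 1360), (7160, 3, 2020), (7160, 3, 2630), (7160, 3, 3780), (7160, 3, 5240), (7710, 3, 1360), (7710, 3, 2020), (7710, 3, 2630), (7710, 3, 3780), (7710, 3, 5240), (8610, 3, 1360), (8610, 3, 2020), (8610, 3, 2630), (8610, 3, 3780), (8610, 3, 5240)}.
Selection floor < 7: {(3170, 3, 1360), (3170, 3, 2020), (3170, 3, 2630), (3170, 3, 3780), (3170, 3, 5240), (7160, 3, 1360), (7160, 3, 2020), (7160, 3, 2630), (7160, 3, 3780), (7160, 3, 5240), (7710, 3, 1360), (7710, 3, 2020), (7710, 3, 2630), (7710, 3, 3780), (7710, 3, 5240), (8610, 3, 1360), (8610, 3, 2020), (8610, 3, 2630), (8610, 3, 3780), (8610, 3, 5240)}
Keep only column(s) floor, salary (15 duplicate(s) eliminated): {(3, 1360), (3, 2020), (3, 2630), (3, 3780), (3, 5240)}
Selection salary ≤ 4439: {(3, 1360), (3, 2020), (3, 2630), (3, 3780)}

{(3, 1360), (3, 2020), (3, 2630), (3, 3780)}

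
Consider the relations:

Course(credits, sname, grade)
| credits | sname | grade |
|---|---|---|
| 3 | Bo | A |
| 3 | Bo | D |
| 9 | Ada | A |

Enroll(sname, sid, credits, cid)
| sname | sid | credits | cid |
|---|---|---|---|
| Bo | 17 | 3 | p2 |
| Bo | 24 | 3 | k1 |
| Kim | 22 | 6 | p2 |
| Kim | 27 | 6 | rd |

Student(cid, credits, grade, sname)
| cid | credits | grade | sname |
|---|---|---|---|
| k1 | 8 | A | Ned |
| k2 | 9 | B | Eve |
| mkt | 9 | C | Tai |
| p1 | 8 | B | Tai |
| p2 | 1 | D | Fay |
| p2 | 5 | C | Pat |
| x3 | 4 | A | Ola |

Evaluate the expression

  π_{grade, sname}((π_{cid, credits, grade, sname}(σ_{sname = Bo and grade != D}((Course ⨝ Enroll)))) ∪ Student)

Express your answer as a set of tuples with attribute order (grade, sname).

Natural join on credits, sname: {(3, Bo, A, 17, p2), (3, Bo, A, 24, k1), (3, Bo, D, 17, p2), (3, Bo, D, 24, k1)}
Selection sname = Bo and grade != D: {(3, Bo, A, 17, p2), (3, Bo, A, 24, k1)}
π_{cid, credits, grade, sname} gives {(k1, 3, A, Bo), (p2, 3, A, Bo)}.
Set union of the two operands is {(k1, 3, A, Bo), (k1, 8, A, Ned), (k2, 9, B, Eve), (mkt, 9, C, Tai), (p1, 8, B, Tai), (p2, 1, D, Fay), (p2, 3, A, Bo), (p2, 5, C, Pat), (x3, 4, A, Ola)}.
π_{grade, sname} gives {(A, Bo), (A, Ned), (A, Ola), (B, Eve), (B, Tai), (C, Pat), (C, Tai), (D, Fay)} (1 duplicate(s) eliminated).

{(A, Bo), (A, Ned), (A, Ola), (B, Eve), (B, Tai), (C, Pat), (C, Tai), (D, Fay)}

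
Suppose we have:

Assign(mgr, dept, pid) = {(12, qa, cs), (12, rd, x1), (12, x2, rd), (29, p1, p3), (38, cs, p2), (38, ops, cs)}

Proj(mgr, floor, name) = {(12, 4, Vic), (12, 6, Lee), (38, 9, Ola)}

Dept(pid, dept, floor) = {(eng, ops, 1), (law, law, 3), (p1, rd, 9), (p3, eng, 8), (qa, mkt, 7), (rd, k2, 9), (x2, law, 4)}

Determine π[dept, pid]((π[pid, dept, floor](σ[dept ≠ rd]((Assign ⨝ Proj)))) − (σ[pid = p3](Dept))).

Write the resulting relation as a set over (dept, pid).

{(cs, p2), (ops, cs), (qa, cs), (x2, rd)}

Assign ⋈ Proj (natural join on mgr): {(12, qa, cs, 4, Vic), (12, qa, cs, 6, Lee), (12, rd, x1, 4, Vic), (12, rd, x1, 6, Lee), (12, x2, rd, 4, Vic), (12, x2, rd, 6, Lee), (38, cs, p2, 9, Ola), (38, ops, cs, 9, Ola)}
Filtering on dept ≠ rd leaves {(12, qa, cs, 4, Vic), (12, qa, cs, 6, Lee), (12, x2, rd, 4, Vic), (12, x2, rd, 6, Lee), (38, cs, p2, 9, Ola), (38, ops, cs, 9, Ola)}.
π_{pid, dept, floor} gives {(cs, ops, 9), (cs, qa, 4), (cs, qa, 6), (p2, cs, 9), (rd, x2, 4), (rd, x2, 6)}.
Filtering on pid = p3 leaves {(p3, eng, 8)}.
Difference: {(cs, ops, 9), (cs, qa, 4), (cs, qa, 6), (p2, cs, 9), (rd, x2, 4), (rd, x2, 6)} with {(p3, eng, 8)} → {(cs, ops, 9), (cs, qa, 4), (cs, qa, 6), (p2, cs, 9), (rd, x2, 4), (rd, x2, 6)}
π_{dept, pid} gives {(cs, p2), (ops, cs), (qa, cs), (x2, rd)} (2 duplicate(s) eliminated).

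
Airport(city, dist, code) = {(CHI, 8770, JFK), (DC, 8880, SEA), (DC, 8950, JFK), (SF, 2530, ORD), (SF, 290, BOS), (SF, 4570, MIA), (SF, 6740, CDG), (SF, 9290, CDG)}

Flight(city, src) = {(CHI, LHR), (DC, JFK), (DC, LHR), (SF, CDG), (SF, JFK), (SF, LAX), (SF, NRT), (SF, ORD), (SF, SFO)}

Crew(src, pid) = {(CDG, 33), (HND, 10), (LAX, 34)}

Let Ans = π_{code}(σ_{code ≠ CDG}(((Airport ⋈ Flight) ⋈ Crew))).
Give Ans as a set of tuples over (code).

Joining Airport and Flight on city yields {(CHI, 8770, JFK, LHR), (DC, 8880, SEA, JFK), (DC, 8880, SEA, LHR), (DC, 8950, JFK, JFK), (DC, 8950, JFK, LHR), (SF, 2530, ORD, CDG), (SF, 2530, ORD, JFK), (SF, 2530, ORD, LAX), (SF, 2530, ORD, NRT), (SF, 2530, ORD, ORD), (SF, 2530, ORD, SFO), (SF, 290, BOS, CDG), (SF, 290, BOS, JFK), (SF, 290, BOS, LAX), (SF, 290, BOS, NRT), (SF, 290, BOS, ORD), (SF, 290, BOS, SFO), (SF, 4570, MIA, CDG), (SF, 4570, MIA, JFK), (SF, 4570, MIA, LAX), (SF, 4570, MIA, NRT), (SF, 4570, MIA, ORD), (SF, 4570, MIA, SFO), (SF, 6740, CDG, CDG), (SF, 6740, CDG, JFK), (SF, 6740, CDG, LAX), (SF, 6740, CDG, NRT), (SF, 6740, CDG, ORD), (SF, 6740, CDG, SFO), (SF, 9290, CDG, CDG), (SF, 9290, CDG, JFK), (SF, 9290, CDG, LAX), (SF, 9290, CDG, NRT), (SF, 9290, CDG, ORD), (SF, 9290, CDG, SFO)}.
Joining (Airport ⋈ Flight) and Crew on src yields {(SF, 2530, ORD, CDG, 33), (SF, 2530, ORD, LAX, 34), (SF, 290, BOS, CDG, 33), (SF, 290, BOS, LAX, 34), (SF, 4570, MIA, CDG, 33), (SF, 4570, MIA, LAX, 34), (SF, 6740, CDG, CDG, 33), (SF, 6740, CDG, LAX, 34), (SF, 9290, CDG, CDG, 33), (SF, 9290, CDG, LAX, 34)}.
Filtering on code ≠ CDG leaves {(SF, 2530, ORD, CDG, 33), (SF, 2530, ORD, LAX, 34), (SF, 290, BOS, CDG, 33), (SF, 290, BOS, LAX, 34), (SF, 4570, MIA, CDG, 33), (SF, 4570, MIA, LAX, 34)}.
Keep only column(s) code (3 duplicate(s) eliminated): {BOS, MIA, ORD}

{BOS, MIA, ORD}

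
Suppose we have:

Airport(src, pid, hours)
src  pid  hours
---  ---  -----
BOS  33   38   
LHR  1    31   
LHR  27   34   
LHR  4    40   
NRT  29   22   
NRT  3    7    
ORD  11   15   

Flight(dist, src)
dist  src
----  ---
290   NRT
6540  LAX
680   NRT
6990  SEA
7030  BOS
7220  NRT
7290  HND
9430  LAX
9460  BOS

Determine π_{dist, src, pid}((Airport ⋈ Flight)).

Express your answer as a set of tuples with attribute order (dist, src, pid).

{(290, NRT, 29), (290, NRT, 3), (680, NRT, 29), (680, NRT, 3), (7030, BOS, 33), (7220, NRT, 29), (7220, NRT, 3), (9460, BOS, 33)}

Natural join on src: {(BOS, 33, 38, 7030), (BOS, 33, 38, 9460), (NRT, 29, 22, 290), (NRT, 29, 22, 680), (NRT, 29, 22, 7220), (NRT, 3, 7, 290), (NRT, 3, 7, 680), (NRT, 3, 7, 7220)}
π[dist, src, pid]: project onto (dist, src, pid) → {(290, NRT, 29), (290, NRT, 3), (680, NRT, 29), (680, NRT, 3), (7030, BOS, 33), (7220, NRT, 29), (7220, NRT, 3), (9460, BOS, 33)}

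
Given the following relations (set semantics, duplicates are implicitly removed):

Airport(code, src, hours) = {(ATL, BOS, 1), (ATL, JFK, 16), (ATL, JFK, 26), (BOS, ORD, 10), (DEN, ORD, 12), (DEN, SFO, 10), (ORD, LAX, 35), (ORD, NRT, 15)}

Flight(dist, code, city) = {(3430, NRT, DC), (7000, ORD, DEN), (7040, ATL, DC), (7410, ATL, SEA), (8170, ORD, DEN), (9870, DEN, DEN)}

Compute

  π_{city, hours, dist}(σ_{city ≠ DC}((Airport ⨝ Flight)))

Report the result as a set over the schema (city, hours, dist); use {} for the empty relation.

{(DEN, 10, 9870), (DEN, 12, 9870), (DEN, 15, 7000), (DEN, 15, 8170), (DEN, 35, 7000), (DEN, 35, 8170), (SEA, 1, 7410), (SEA, 16, 7410), (SEA, 26, 7410)}

Natural join on code: {(ATL, BOS, 1, 7040, DC), (ATL, BOS, 1, 7410, SEA), (ATL, JFK, 16, 7040, DC), (ATL, JFK, 16, 7410, SEA), (ATL, JFK, 26, 7040, DC), (ATL, JFK, 26, 7410, SEA), (DEN, ORD, 12, 9870, DEN), (DEN, SFO, 10, 9870, DEN), (ORD, LAX, 35, 7000, DEN), (ORD, LAX, 35, 8170, DEN), (ORD, NRT, 15, 7000, DEN), (ORD, NRT, 15, 8170, DEN)}
σ[city ≠ DC]: keep tuples satisfying city ≠ DC → {(ATL, BOS, 1, 7410, SEA), (ATL, JFK, 16, 7410, SEA), (ATL, JFK, 26, 7410, SEA), (DEN, ORD, 12, 9870, DEN), (DEN, SFO, 10, 9870, DEN), (ORD, LAX, 35, 7000, DEN), (ORD, LAX, 35, 8170, DEN), (ORD, NRT, 15, 7000, DEN), (ORD, NRT, 15, 8170, DEN)}
Projecting to city, hours, dist: {(DEN, 10, 9870), (DEN, 12, 9870), (DEN, 15, 7000), (DEN, 15, 8170), (DEN, 35, 7000), (DEN, 35, 8170), (SEA, 1, 7410), (SEA, 16, 7410), (SEA, 26, 7410)}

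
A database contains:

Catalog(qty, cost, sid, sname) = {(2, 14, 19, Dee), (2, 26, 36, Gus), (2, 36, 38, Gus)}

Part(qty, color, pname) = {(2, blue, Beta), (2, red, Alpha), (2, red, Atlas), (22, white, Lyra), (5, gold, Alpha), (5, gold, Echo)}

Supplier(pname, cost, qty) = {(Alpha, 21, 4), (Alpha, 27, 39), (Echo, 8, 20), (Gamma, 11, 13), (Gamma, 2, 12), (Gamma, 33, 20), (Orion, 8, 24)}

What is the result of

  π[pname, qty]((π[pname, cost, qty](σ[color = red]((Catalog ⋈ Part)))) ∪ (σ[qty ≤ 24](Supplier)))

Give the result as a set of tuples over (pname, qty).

{(Alpha, 2), (Alpha, 4), (Atlas, 2), (Echo, 20), (Gamma, 12), (Gamma, 13), (Gamma, 20), (Orion, 24)}

Joining Catalog and Part on qty yields {(2, 14, 19, Dee, blue, Beta), (2, 14, 19, Dee, red, Alpha), (2, 14, 19, Dee, red, Atlas), (2, 26, 36, Gus, blue, Beta), (2, 26, 36, Gus, red, Alpha), (2, 26, 36, Gus, red, Atlas), (2, 36, 38, Gus, blue, Beta), (2, 36, 38, Gus, red, Alpha), (2, 36, 38, Gus, red, Atlas)}.
σ[color = red]: keep tuples satisfying color = red → {(2, 14, 19, Dee, red, Alpha), (2, 14, 19, Dee, red, Atlas), (2, 26, 36, Gus, red, Alpha), (2, 26, 36, Gus, red, Atlas), (2, 36, 38, Gus, red, Alpha), (2, 36, 38, Gus, red, Atlas)}
π_{pname, cost, qty} gives {(Alpha, 14, 2), (Alpha, 26, 2), (Alpha, 36, 2), (Atlas, 14, 2), (Atlas, 26, 2), (Atlas, 36, 2)}.
σ[qty ≤ 24]: keep tuples satisfying qty ≤ 24 → {(Alpha, 21, 4), (Echo, 8, 20), (Gamma, 11, 13), (Gamma, 2, 12), (Gamma, 33, 20), (Orion, 8, 24)}
Taking the union: {(Alpha, 14, 2), (Alpha, 21, 4), (Alpha, 26, 2), (Alpha, 36, 2), (Atlas, 14, 2), (Atlas, 26, 2), (Atlas, 36, 2), (Echo, 8, 20), (Gamma, 11, 13), (Gamma, 2, 12), (Gamma, 33, 20), (Orion, 8, 24)}
π_{pname, qty} gives {(Alpha, 2), (Alpha, 4), (Atlas, 2), (Echo, 20), (Gamma, 12), (Gamma, 13), (Gamma, 20), (Orion, 24)} (4 duplicate(s) eliminated).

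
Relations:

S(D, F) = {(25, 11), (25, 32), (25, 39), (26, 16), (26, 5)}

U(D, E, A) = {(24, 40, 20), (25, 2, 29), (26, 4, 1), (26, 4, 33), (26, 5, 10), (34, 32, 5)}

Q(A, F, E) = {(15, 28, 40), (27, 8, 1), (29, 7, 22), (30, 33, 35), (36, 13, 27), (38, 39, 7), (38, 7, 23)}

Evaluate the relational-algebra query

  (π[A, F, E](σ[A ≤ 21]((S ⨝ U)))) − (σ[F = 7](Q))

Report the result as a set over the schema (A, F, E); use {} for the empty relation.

Joining S and U on D yields {(25, 11, 2, 29), (25, 32, 2, 29), (25, 39, 2, 29), (26, 16, 4, 1), (26, 16, 4, 33), (26, 16, 5, 10), (26, 5, 4, 1), (26, 5, 4, 33), (26, 5, 5, 10)}.
Selection A ≤ 21: {(26, 16, 4, 1), (26, 16, 5, 10), (26, 5, 4, 1), (26, 5, 5, 10)}
Projecting to A, F, E: {(1, 16, 4), (1, 5, 4), (10, 16, 5), (10, 5, 5)}
Selection F = 7: {(29, 7, 22), (38, 7, 23)}
Set difference of the two operands is {(1, 16, 4), (1, 5, 4), (10, 16, 5), (10, 5, 5)}.

{(1, 16, 4), (1, 5, 4), (10, 16, 5), (10, 5, 5)}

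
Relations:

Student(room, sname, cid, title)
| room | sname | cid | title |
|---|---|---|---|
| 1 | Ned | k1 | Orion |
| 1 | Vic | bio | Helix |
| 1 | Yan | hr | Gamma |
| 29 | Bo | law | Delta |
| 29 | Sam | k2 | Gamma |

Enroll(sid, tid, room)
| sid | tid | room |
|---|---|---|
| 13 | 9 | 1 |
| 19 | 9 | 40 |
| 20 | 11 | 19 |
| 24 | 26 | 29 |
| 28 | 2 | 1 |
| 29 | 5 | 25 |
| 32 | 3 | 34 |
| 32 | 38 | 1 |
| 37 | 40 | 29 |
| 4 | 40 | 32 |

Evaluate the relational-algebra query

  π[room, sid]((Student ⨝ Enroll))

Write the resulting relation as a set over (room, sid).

Student ⋈ Enroll (natural join on room): {(1, Ned, k1, Orion, 13, 9), (1, Ned, k1, Orion, 28, 2), (1, Ned, k1, Orion, 32, 38), (1, Vic, bio, Helix, 13, 9), (1, Vic, bio, Helix, 28, 2), (1, Vic, bio, Helix, 32, 38), (1, Yan, hr, Gamma, 13, 9), (1, Yan, hr, Gamma, 28, 2), (1, Yan, hr, Gamma, 32, 38), (29, Bo, law, Delta, 24, 26), (29, Bo, law, Delta, 37, 40), (29, Sam, k2, Gamma, 24, 26), (29, Sam, k2, Gamma, 37, 40)}
Keep only column(s) room, sid (8 duplicate(s) eliminated): {(1, 13), (1, 28), (1, 32), (29, 24), (29, 37)}

{(1, 13), (1, 28), (1, 32), (29, 24), (29, 37)}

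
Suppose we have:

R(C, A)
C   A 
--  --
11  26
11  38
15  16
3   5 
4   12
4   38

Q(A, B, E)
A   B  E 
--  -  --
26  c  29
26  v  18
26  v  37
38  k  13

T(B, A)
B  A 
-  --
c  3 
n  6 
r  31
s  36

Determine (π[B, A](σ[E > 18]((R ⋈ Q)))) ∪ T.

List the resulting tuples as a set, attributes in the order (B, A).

Natural join on A: {(11, 26, c, 29), (11, 26, v, 18), (11, 26, v, 37), (11, 38, k, 13), (4, 38, k, 13)}
Filtering on E > 18 leaves {(11, 26, c, 29), (11, 26, v, 37)}.
π[B, A]: project onto (B, A) → {(c, 26), (v, 26)}
Union: {(c, 26), (v, 26)} with {(c, 3), (n, 6), (r, 31), (s, 36)} → {(c, 26), (c, 3), (n, 6), (r, 31), (s, 36), (v, 26)}

{(c, 26), (c, 3), (n, 6), (r, 31), (s, 36), (v, 26)}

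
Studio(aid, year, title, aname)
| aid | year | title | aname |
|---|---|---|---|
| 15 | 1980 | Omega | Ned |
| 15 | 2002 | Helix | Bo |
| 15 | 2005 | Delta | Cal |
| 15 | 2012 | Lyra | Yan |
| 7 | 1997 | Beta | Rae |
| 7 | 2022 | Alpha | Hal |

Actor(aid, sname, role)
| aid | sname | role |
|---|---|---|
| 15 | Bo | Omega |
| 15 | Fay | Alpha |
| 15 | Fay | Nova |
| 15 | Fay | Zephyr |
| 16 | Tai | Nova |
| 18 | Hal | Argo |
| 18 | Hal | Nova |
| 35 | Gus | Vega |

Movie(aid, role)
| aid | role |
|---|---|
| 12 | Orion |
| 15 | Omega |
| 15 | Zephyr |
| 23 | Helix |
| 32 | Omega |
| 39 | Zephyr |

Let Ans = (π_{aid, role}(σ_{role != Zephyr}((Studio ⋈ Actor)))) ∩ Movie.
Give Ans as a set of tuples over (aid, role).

{(15, Omega)}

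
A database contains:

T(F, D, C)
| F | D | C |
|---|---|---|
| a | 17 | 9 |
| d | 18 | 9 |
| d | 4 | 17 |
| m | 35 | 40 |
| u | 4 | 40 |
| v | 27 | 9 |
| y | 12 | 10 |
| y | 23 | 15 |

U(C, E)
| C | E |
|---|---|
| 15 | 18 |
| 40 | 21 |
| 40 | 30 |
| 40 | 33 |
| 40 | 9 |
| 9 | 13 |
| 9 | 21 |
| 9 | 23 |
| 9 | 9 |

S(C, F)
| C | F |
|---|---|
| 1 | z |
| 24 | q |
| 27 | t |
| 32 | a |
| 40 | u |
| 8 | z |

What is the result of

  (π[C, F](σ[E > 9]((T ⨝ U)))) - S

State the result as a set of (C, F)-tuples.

T ⋈ U (natural join on C): {(a, 17, 9, 13), (a, 17, 9, 21), (a, 17, 9, 23), (a, 17, 9, 9), (d, 18, 9, 13), (d, 18, 9, 21), (d, 18, 9, 23), (d, 18, 9, 9), (m, 35, 40, 21), (m, 35, 40, 30), (m, 35, 40, 33), (m, 35, 40, 9), (u, 4, 40, 21), (u, 4, 40, 30), (u, 4, 40, 33), (u, 4, 40, 9), (v, 27, 9, 13), (v, 27, 9, 21), (v, 27, 9, 23), (v, 27, 9, 9), (y, 23, 15, 18)}
Apply σ_{E > 9}; surviving tuples: {(a, 17, 9, 13), (a, 17, 9, 21), (a, 17, 9, 23), (d, 18, 9, 13), (d, 18, 9, 21), (d, 18, 9, 23), (m, 35, 40, 21), (m, 35, 40, 30), (m, 35, 40, 33), (u, 4, 40, 21), (u, 4, 40, 30), (u, 4, 40, 33), (v, 27, 9, 13), (v, 27, 9, 21), (v, 27, 9, 23), (y, 23, 15, 18)}
Projecting to C, F (10 duplicate(s) eliminated): {(15, y), (40, m), (40, u), (9, a), (9, d), (9, v)}
Difference: {(15, y), (40, m), (40, u), (9, a), (9, d), (9, v)} with {(1, z), (24, q), (27, t), (32, a), (40, u), (8, z)} → {(15, y), (40, m), (9, a), (9, d), (9, v)}

{(15, y), (40, m), (9, a), (9, d), (9, v)}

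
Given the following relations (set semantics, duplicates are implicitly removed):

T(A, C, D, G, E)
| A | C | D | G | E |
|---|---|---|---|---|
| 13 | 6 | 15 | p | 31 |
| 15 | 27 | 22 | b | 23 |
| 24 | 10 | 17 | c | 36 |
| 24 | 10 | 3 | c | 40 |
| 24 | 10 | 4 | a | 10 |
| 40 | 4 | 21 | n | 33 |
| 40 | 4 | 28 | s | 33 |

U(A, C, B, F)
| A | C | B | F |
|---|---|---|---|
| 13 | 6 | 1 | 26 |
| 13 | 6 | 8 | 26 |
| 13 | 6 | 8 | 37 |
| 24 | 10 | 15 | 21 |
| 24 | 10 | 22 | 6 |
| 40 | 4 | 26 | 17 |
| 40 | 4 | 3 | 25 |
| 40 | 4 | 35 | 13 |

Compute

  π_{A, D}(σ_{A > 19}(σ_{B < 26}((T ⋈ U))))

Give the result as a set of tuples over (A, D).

T ⋈ U (natural join on A, C): {(13, 6, 15, p, 31, 1, 26), (13, 6, 15, p, 31, 8, 26), (13, 6, 15, p, 31, 8, 37), (24, 10, 17, c, 36, 15, 21), (24, 10, 17, c, 36, 22, 6), (24, 10, 3, c, 40, 15, 21), (24, 10, 3, c, 40, 22, 6), (24, 10, 4, a, 10, 15, 21), (24, 10, 4, a, 10, 22, 6), (40, 4, 21, n, 33, 26, 17), (40, 4, 21, n, 33, 3, 25), (40, 4, 21, n, 33, 35, 13), (40, 4, 28, s, 33, 26, 17), (40, 4, 28, s, 33, 3, 25), (40, 4, 28, s, 33, 35, 13)}
Selection B < 26: {(13, 6, 15, p, 31, 1, 26), (13, 6, 15, p, 31, 8, 26), (13, 6, 15, p, 31, 8, 37), (24, 10, 17, c, 36, 15, 21), (24, 10, 17, c, 36, 22, 6), (24, 10, 3, c, 40, 15, 21), (24, 10, 3, c, 40, 22, 6), (24, 10, 4, a, 10, 15, 21), (24, 10, 4, a, 10, 22, 6), (40, 4, 21, n, 33, 3, 25), (40, 4, 28, s, 33, 3, 25)}
Selection A > 19: {(24, 10, 17, c, 36, 15, 21), (24, 10, 17, c, 36, 22, 6), (24, 10, 3, c, 40, 15, 21), (24, 10, 3, c, 40, 22, 6), (24, 10, 4, a, 10, 15, 21), (24, 10, 4, a, 10, 22, 6), (40, 4, 21, n, 33, 3, 25), (40, 4, 28, s, 33, 3, 25)}
π_{A, D} gives {(24, 17), (24, 3), (24, 4), (40, 21), (40, 28)} (3 duplicate(s) eliminated).

{(24, 17), (24, 3), (24, 4), (40, 21), (40, 28)}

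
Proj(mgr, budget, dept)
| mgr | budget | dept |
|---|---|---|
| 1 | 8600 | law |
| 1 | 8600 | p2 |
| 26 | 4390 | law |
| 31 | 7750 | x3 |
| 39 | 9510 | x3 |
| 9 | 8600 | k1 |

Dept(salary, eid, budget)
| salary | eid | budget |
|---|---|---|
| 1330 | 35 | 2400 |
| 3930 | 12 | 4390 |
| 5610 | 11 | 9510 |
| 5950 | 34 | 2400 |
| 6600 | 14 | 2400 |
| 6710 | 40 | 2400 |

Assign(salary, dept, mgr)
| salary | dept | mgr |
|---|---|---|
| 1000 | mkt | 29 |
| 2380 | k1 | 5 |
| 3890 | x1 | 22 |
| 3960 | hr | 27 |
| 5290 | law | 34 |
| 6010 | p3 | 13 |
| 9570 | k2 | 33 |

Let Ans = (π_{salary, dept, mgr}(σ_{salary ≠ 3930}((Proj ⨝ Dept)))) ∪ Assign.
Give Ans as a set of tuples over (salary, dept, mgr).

{(1000, mkt, 29), (2380, k1, 5), (3890, x1, 22), (3960, hr, 27), (5290, law, 34), (5610, x3, 39), (6010, p3, 13), (9570, k2, 33)}

Joining Proj and Dept on budget yields {(26, 4390, law, 3930, 12), (39, 9510, x3, 5610, 11)}.
Apply σ_{salary ≠ 3930}; surviving tuples: {(39, 9510, x3, 5610, 11)}
π_{salary, dept, mgr} gives {(5610, x3, 39)}.
Taking the union: {(1000, mkt, 29), (2380, k1, 5), (3890, x1, 22), (3960, hr, 27), (5290, law, 34), (5610, x3, 39), (6010, p3, 13), (9570, k2, 33)}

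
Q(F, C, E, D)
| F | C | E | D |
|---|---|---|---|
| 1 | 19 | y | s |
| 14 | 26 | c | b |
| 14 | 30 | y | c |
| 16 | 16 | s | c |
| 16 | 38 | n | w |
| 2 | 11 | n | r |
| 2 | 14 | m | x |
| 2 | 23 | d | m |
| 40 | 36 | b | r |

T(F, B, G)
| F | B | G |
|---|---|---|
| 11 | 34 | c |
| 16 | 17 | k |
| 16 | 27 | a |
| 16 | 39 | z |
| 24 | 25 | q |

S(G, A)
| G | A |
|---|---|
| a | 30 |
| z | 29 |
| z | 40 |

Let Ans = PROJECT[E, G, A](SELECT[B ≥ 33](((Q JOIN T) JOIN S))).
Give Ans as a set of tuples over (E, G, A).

{(n, z, 29), (n, z, 40), (s, z, 29), (s, z, 40)}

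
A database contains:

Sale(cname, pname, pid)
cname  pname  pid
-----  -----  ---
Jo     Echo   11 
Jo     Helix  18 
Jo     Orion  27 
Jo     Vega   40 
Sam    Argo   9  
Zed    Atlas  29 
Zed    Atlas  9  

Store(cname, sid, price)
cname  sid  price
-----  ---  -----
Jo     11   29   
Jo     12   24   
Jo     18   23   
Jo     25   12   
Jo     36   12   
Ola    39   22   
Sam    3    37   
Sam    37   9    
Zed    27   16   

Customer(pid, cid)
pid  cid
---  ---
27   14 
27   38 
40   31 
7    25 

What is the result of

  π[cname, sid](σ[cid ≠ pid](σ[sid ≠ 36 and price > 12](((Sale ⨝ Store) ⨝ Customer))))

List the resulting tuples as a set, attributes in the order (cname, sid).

{(Jo, 11), (Jo, 12), (Jo, 18)}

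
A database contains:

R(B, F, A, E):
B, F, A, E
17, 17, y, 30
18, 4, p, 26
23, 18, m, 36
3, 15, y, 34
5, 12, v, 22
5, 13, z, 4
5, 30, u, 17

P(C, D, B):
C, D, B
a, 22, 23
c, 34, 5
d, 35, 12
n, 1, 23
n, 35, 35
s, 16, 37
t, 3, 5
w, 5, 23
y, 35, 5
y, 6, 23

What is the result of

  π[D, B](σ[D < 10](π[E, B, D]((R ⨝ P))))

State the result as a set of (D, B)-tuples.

Natural join on B: {(23, 18, m, 36, a, 22), (23, 18, m, 36, n, 1), (23, 18, m, 36, w, 5), (23, 18, m, 36, y, 6), (5, 12, v, 22, c, 34), (5, 12, v, 22, t, 3), (5, 12, v, 22, y, 35), (5, 13, z, 4, c, 34), (5, 13, z, 4, t, 3), (5, 13, z, 4, y, 35), (5, 30, u, 17, c, 34), (5, 30, u, 17, t, 3), (5, 30, u, 17, y, 35)}
π[E, B, D]: project onto (E, B, D) → {(17, 5, 3), (17, 5, 34), (17, 5, 35), (22, 5, 3), (22, 5, 34), (22, 5, 35), (36, 23, 1), (36, 23, 22), (36, 23, 5), (36, 23, 6), (4, 5, 3), (4, 5, 34), (4, 5, 35)}
Selection D < 10: {(17, 5, 3), (22, 5, 3), (36, 23, 1), (36, 23, 5), (36, 23, 6), (4, 5, 3)}
π[D, B]: project onto (D, B) (2 duplicate(s) eliminated) → {(1, 23), (3, 5), (5, 23), (6, 23)}

{(1, 23), (3, 5), (5, 23), (6, 23)}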